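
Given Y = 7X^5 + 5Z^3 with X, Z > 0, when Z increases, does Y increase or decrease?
Y increases

Taking the partial derivative:
∂Y/∂Z = 15Z^2

∂Y/∂Z = 15Z^2 > 0 (assuming positive values)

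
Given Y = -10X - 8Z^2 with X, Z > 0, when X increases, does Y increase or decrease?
Y decreases

Taking the partial derivative:
∂Y/∂X = -10

∂Y/∂X = -10 < 0 (assuming positive values)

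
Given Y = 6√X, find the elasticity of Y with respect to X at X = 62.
Elasticity = 1/2

Elasticity = (dY/dX) · (X/Y)

dY/dX = 3/√X
At X = 62: dY/dX = 3·√62/62, Y = 6·√62

Elasticity = (3·√62/62) · (62 / (6·√62)) = 1/2

Interpretation: for a small percentage change in X, the percentage change in Y is approximately 0.50 times as large.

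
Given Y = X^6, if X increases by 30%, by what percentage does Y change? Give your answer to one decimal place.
382.7%

For Y = X^6:
If X → X(1 + 0.3)
Then Y → Y · (1 + 0.3)^6
     ≈ Y · 4.8268

Percentage change = ((1 + 0.3)^6 − 1) × 100% ≈ 382.7%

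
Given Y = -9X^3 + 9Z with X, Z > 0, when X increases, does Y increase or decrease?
Y decreases

Taking the partial derivative:
∂Y/∂X = -27X^2

∂Y/∂X = -27X^2 < 0 (assuming positive values)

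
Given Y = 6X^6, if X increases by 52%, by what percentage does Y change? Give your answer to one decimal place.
1133.3%

For Y = 6X^6:
If X → X(1 + 0.52)
Then Y → Y · (1 + 0.52)^6
     ≈ Y · 12.3328

Percentage change = ((1 + 0.52)^6 − 1) × 100% ≈ 1133.3%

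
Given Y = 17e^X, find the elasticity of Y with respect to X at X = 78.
Elasticity = 78

Elasticity = (dY/dX) · (X/Y)

dY/dX = 17·e^X
At X = 78: dY/dX = 17·e^78, Y = 17·e^78

Elasticity = (17·e^78) · (78 / (17·e^78)) = 78

Interpretation: for a small percentage change in X, the percentage change in Y is approximately 78.00 times as large.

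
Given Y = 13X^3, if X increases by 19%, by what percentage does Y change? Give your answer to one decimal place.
68.5%

For Y = 13X^3:
If X → X(1 + 0.19)
Then Y → Y · (1 + 0.19)^3
     ≈ Y · 1.6852

Percentage change = ((1 + 0.19)^3 − 1) × 100% ≈ 68.5%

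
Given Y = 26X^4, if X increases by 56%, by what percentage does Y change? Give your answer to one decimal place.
492.2%

For Y = 26X^4:
If X → X(1 + 0.56)
Then Y → Y · (1 + 0.56)^4
     ≈ Y · 5.9224

Percentage change = ((1 + 0.56)^4 − 1) × 100% ≈ 492.2%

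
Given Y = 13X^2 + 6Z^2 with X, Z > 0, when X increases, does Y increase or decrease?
Y increases

Taking the partial derivative:
∂Y/∂X = 26X

∂Y/∂X = 26X > 0 (assuming positive values)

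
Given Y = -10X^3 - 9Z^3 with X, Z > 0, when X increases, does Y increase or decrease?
Y decreases

Taking the partial derivative:
∂Y/∂X = -30X^2

∂Y/∂X = -30X^2 < 0 (assuming positive values)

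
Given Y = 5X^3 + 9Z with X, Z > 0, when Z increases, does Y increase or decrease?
Y increases

Taking the partial derivative:
∂Y/∂Z = 9

∂Y/∂Z = 9 > 0 (assuming positive values)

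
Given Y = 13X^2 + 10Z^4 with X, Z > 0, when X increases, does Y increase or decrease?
Y increases

Taking the partial derivative:
∂Y/∂X = 26X

∂Y/∂X = 26X > 0 (assuming positive values)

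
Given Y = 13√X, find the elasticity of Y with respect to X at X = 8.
Elasticity = 1/2

Elasticity = (dY/dX) · (X/Y)

dY/dX = 13/(2·√X)
At X = 8: dY/dX = 13·√2/8, Y = 26·√2

Elasticity = (13·√2/8) · (8 / (26·√2)) = 1/2

Interpretation: for a small percentage change in X, the percentage change in Y is approximately 0.50 times as large.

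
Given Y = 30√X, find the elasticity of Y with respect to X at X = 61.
Elasticity = 1/2

Elasticity = (dY/dX) · (X/Y)

dY/dX = 15/√X
At X = 61: dY/dX = 15·√61/61, Y = 30·√61

Elasticity = (15·√61/61) · (61 / (30·√61)) = 1/2

Interpretation: for a small percentage change in X, the percentage change in Y is approximately 0.50 times as large.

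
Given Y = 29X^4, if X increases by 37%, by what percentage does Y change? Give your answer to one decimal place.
252.3%

For Y = 29X^4:
If X → X(1 + 0.37)
Then Y → Y · (1 + 0.37)^4
     ≈ Y · 3.5228

Percentage change = ((1 + 0.37)^4 − 1) × 100% ≈ 252.3%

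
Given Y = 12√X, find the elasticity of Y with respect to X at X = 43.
Elasticity = 1/2

Elasticity = (dY/dX) · (X/Y)

dY/dX = 6/√X
At X = 43: dY/dX = 6·√43/43, Y = 12·√43

Elasticity = (6·√43/43) · (43 / (12·√43)) = 1/2

Interpretation: for a small percentage change in X, the percentage change in Y is approximately 0.50 times as large.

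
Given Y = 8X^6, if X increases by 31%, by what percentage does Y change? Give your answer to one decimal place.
405.4%

For Y = 8X^6:
If X → X(1 + 0.31)
Then Y → Y · (1 + 0.31)^6
     ≈ Y · 5.0539

Percentage change = ((1 + 0.31)^6 − 1) × 100% ≈ 405.4%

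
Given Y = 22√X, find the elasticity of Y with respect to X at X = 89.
Elasticity = 1/2

Elasticity = (dY/dX) · (X/Y)

dY/dX = 11/√X
At X = 89: dY/dX = 11·√89/89, Y = 22·√89

Elasticity = (11·√89/89) · (89 / (22·√89)) = 1/2

Interpretation: for a small percentage change in X, the percentage change in Y is approximately 0.50 times as large.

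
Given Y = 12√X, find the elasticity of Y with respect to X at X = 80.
Elasticity = 1/2

Elasticity = (dY/dX) · (X/Y)

dY/dX = 6/√X
At X = 80: dY/dX = 3·√5/10, Y = 48·√5

Elasticity = (3·√5/10) · (80 / (48·√5)) = 1/2

Interpretation: for a small percentage change in X, the percentage change in Y is approximately 0.50 times as large.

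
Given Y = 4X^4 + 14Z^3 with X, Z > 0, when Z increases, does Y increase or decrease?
Y increases

Taking the partial derivative:
∂Y/∂Z = 42Z^2

∂Y/∂Z = 42Z^2 > 0 (assuming positive values)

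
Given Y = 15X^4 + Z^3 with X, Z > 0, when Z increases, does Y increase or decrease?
Y increases

Taking the partial derivative:
∂Y/∂Z = 3Z^2

∂Y/∂Z = 3Z^2 > 0 (assuming positive values)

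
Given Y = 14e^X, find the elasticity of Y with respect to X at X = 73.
Elasticity = 73

Elasticity = (dY/dX) · (X/Y)

dY/dX = 14·e^X
At X = 73: dY/dX = 14·e^73, Y = 14·e^73

Elasticity = (14·e^73) · (73 / (14·e^73)) = 73

Interpretation: for a small percentage change in X, the percentage change in Y is approximately 73.00 times as large.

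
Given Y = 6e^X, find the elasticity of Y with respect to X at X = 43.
Elasticity = 43

Elasticity = (dY/dX) · (X/Y)

dY/dX = 6·e^X
At X = 43: dY/dX = 6·e^43, Y = 6·e^43

Elasticity = (6·e^43) · (43 / (6·e^43)) = 43

Interpretation: for a small percentage change in X, the percentage change in Y is approximately 43.00 times as large.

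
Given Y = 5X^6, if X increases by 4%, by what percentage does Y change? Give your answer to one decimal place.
26.5%

For Y = 5X^6:
If X → X(1 + 0.04)
Then Y → Y · (1 + 0.04)^6
     ≈ Y · 1.2653

Percentage change = ((1 + 0.04)^6 − 1) × 100% ≈ 26.5%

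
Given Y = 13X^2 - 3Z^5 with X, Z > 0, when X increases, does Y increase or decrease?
Y increases

Taking the partial derivative:
∂Y/∂X = 26X

∂Y/∂X = 26X > 0 (assuming positive values)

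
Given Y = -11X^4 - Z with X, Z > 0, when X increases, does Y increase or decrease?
Y decreases

Taking the partial derivative:
∂Y/∂X = -44X^3

∂Y/∂X = -44X^3 < 0 (assuming positive values)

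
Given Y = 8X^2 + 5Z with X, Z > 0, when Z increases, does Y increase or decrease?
Y increases

Taking the partial derivative:
∂Y/∂Z = 5

∂Y/∂Z = 5 > 0 (assuming positive values)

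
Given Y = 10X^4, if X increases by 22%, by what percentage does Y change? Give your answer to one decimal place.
121.5%

For Y = 10X^4:
If X → X(1 + 0.22)
Then Y → Y · (1 + 0.22)^4
     ≈ Y · 2.2153

Percentage change = ((1 + 0.22)^4 − 1) × 100% ≈ 121.5%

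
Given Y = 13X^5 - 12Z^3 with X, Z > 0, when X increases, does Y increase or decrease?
Y increases

Taking the partial derivative:
∂Y/∂X = 65X^4

∂Y/∂X = 65X^4 > 0 (assuming positive values)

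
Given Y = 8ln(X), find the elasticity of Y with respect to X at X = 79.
Elasticity = 1/ln(79) ≈ 0.2289

Elasticity = (dY/dX) · (X/Y)

dY/dX = 8/X
At X = 79: dY/dX = 8/79, Y = 8·ln(79)

Elasticity = (8/79) · (79 / (8·ln(79))) = 1/ln(79) ≈ 0.2289

Interpretation: for a small percentage change in X, the percentage change in Y is approximately 0.23 times as large.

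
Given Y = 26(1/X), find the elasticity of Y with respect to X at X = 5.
Elasticity = -1

Elasticity = (dY/dX) · (X/Y)

dY/dX = -26/X²
At X = 5: dY/dX = -26/25, Y = 26/5

Elasticity = (-26/25) · (5 / (26/5)) = -1

Interpretation: for a small percentage change in X, the percentage change in Y is approximately -1.00 times as large.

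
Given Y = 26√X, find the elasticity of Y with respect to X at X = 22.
Elasticity = 1/2

Elasticity = (dY/dX) · (X/Y)

dY/dX = 13/√X
At X = 22: dY/dX = 13·√22/22, Y = 26·√22

Elasticity = (13·√22/22) · (22 / (26·√22)) = 1/2

Interpretation: for a small percentage change in X, the percentage change in Y is approximately 0.50 times as large.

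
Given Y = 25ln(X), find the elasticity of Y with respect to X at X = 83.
Elasticity = 1/ln(83) ≈ 0.2263

Elasticity = (dY/dX) · (X/Y)

dY/dX = 25/X
At X = 83: dY/dX = 25/83, Y = 25·ln(83)

Elasticity = (25/83) · (83 / (25·ln(83))) = 1/ln(83) ≈ 0.2263

Interpretation: for a small percentage change in X, the percentage change in Y is approximately 0.23 times as large.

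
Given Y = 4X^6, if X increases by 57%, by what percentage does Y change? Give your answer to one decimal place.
1397.6%

For Y = 4X^6:
If X → X(1 + 0.57)
Then Y → Y · (1 + 0.57)^6
     ≈ Y · 14.9761

Percentage change = ((1 + 0.57)^6 − 1) × 100% ≈ 1397.6%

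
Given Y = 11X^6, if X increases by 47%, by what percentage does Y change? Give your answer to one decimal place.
909.0%

For Y = 11X^6:
If X → X(1 + 0.47)
Then Y → Y · (1 + 0.47)^6
     ≈ Y · 10.0903

Percentage change = ((1 + 0.47)^6 − 1) × 100% ≈ 909.0%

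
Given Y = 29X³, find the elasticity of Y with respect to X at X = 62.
Elasticity = 3

Elasticity = (dY/dX) · (X/Y)

dY/dX = 87·X²
At X = 62: dY/dX = 334428, Y = 6911512

Elasticity = 334428 · (62 / 6911512) = 3

Interpretation: for a small percentage change in X, the percentage change in Y is approximately 3.00 times as large.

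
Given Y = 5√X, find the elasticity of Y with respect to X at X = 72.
Elasticity = 1/2

Elasticity = (dY/dX) · (X/Y)

dY/dX = 5/(2·√X)
At X = 72: dY/dX = 5·√2/24, Y = 30·√2

Elasticity = (5·√2/24) · (72 / (30·√2)) = 1/2

Interpretation: for a small percentage change in X, the percentage change in Y is approximately 0.50 times as large.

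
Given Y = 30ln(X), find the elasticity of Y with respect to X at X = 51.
Elasticity = 1/ln(51) ≈ 0.2543

Elasticity = (dY/dX) · (X/Y)

dY/dX = 30/X
At X = 51: dY/dX = 10/17, Y = 30·ln(51)

Elasticity = (10/17) · (51 / (30·ln(51))) = 1/ln(51) ≈ 0.2543

Interpretation: for a small percentage change in X, the percentage change in Y is approximately 0.25 times as large.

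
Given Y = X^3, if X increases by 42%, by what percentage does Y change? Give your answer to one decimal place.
186.3%

For Y = X^3:
If X → X(1 + 0.42)
Then Y → Y · (1 + 0.42)^3
     ≈ Y · 2.8633

Percentage change = ((1 + 0.42)^3 − 1) × 100% ≈ 186.3%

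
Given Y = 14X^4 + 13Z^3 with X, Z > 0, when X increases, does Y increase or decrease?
Y increases

Taking the partial derivative:
∂Y/∂X = 56X^3

∂Y/∂X = 56X^3 > 0 (assuming positive values)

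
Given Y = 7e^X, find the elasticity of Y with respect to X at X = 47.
Elasticity = 47

Elasticity = (dY/dX) · (X/Y)

dY/dX = 7·e^X
At X = 47: dY/dX = 7·e^47, Y = 7·e^47

Elasticity = (7·e^47) · (47 / (7·e^47)) = 47

Interpretation: for a small percentage change in X, the percentage change in Y is approximately 47.00 times as large.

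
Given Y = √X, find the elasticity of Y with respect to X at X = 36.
Elasticity = 1/2

Elasticity = (dY/dX) · (X/Y)

dY/dX = 1/(2·√X)
At X = 36: dY/dX = 1/12, Y = 6

Elasticity = (1/12) · (36 / 6) = 1/2

Interpretation: for a small percentage change in X, the percentage change in Y is approximately 0.50 times as large.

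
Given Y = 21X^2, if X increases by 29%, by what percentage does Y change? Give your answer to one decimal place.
66.4%

For Y = 21X^2:
If X → X(1 + 0.29)
Then Y → Y · (1 + 0.29)^2
     = Y · 1.6641

Percentage change = ((1 + 0.29)^2 − 1) × 100% ≈ 66.4%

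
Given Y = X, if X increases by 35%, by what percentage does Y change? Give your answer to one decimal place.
35.0%

For Y = X:
If X → X(1 + 0.35)
Then Y → Y · (1 + 0.35)^1
     = Y · 1.3500

Percentage change = ((1 + 0.35)^1 − 1) × 100% = 35.0%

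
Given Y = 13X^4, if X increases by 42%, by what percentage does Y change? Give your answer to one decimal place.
306.6%

For Y = 13X^4:
If X → X(1 + 0.42)
Then Y → Y · (1 + 0.42)^4
     ≈ Y · 4.0659

Percentage change = ((1 + 0.42)^4 − 1) × 100% ≈ 306.6%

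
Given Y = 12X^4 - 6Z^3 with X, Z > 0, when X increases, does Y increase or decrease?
Y increases

Taking the partial derivative:
∂Y/∂X = 48X^3

∂Y/∂X = 48X^3 > 0 (assuming positive values)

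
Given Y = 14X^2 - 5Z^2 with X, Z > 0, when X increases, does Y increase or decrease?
Y increases

Taking the partial derivative:
∂Y/∂X = 28X

∂Y/∂X = 28X > 0 (assuming positive values)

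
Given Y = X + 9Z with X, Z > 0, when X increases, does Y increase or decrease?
Y increases

Taking the partial derivative:
∂Y/∂X = 1

∂Y/∂X = 1 > 0 (assuming positive values)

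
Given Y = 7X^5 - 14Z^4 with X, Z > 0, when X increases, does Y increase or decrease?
Y increases

Taking the partial derivative:
∂Y/∂X = 35X^4

∂Y/∂X = 35X^4 > 0 (assuming positive values)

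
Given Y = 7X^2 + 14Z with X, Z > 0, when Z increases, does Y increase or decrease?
Y increases

Taking the partial derivative:
∂Y/∂Z = 14

∂Y/∂Z = 14 > 0 (assuming positive values)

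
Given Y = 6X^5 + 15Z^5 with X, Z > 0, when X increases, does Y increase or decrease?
Y increases

Taking the partial derivative:
∂Y/∂X = 30X^4

∂Y/∂X = 30X^4 > 0 (assuming positive values)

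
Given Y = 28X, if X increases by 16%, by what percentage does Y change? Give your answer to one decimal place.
16.0%

For Y = 28X:
If X → X(1 + 0.16)
Then Y → Y · (1 + 0.16)^1
     = Y · 1.1600

Percentage change = ((1 + 0.16)^1 − 1) × 100% = 16.0%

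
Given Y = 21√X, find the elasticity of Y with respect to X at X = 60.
Elasticity = 1/2

Elasticity = (dY/dX) · (X/Y)

dY/dX = 21/(2·√X)
At X = 60: dY/dX = 7·√15/20, Y = 42·√15

Elasticity = (7·√15/20) · (60 / (42·√15)) = 1/2

Interpretation: for a small percentage change in X, the percentage change in Y is approximately 0.50 times as large.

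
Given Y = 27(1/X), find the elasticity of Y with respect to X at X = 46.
Elasticity = -1

Elasticity = (dY/dX) · (X/Y)

dY/dX = -27/X²
At X = 46: dY/dX = -27/2116, Y = 27/46

Elasticity = (-27/2116) · (46 / (27/46)) = -1

Interpretation: for a small percentage change in X, the percentage change in Y is approximately -1.00 times as large.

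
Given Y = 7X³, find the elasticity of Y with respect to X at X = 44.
Elasticity = 3

Elasticity = (dY/dX) · (X/Y)

dY/dX = 21·X²
At X = 44: dY/dX = 40656, Y = 596288

Elasticity = 40656 · (44 / 596288) = 3

Interpretation: for a small percentage change in X, the percentage change in Y is approximately 3.00 times as large.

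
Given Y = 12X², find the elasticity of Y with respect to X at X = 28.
Elasticity = 2

Elasticity = (dY/dX) · (X/Y)

dY/dX = 24·X
At X = 28: dY/dX = 672, Y = 9408

Elasticity = 672 · (28 / 9408) = 2

Interpretation: for a small percentage change in X, the percentage change in Y is approximately 2.00 times as large.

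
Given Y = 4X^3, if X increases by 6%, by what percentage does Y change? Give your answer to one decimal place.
19.1%

For Y = 4X^3:
If X → X(1 + 0.06)
Then Y → Y · (1 + 0.06)^3
     ≈ Y · 1.1910

Percentage change = ((1 + 0.06)^3 − 1) × 100% ≈ 19.1%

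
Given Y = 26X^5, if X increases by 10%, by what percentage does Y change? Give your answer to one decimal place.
61.1%

For Y = 26X^5:
If X → X(1 + 0.1)
Then Y → Y · (1 + 0.1)^5
     ≈ Y · 1.6105

Percentage change = ((1 + 0.1)^5 − 1) × 100% ≈ 61.1%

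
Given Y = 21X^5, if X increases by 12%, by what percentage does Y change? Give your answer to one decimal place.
76.2%

For Y = 21X^5:
If X → X(1 + 0.12)
Then Y → Y · (1 + 0.12)^5
     ≈ Y · 1.7623

Percentage change = ((1 + 0.12)^5 − 1) × 100% ≈ 76.2%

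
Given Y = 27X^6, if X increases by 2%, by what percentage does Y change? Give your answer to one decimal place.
12.6%

For Y = 27X^6:
If X → X(1 + 0.02)
Then Y → Y · (1 + 0.02)^6
     ≈ Y · 1.1262

Percentage change = ((1 + 0.02)^6 − 1) × 100% ≈ 12.6%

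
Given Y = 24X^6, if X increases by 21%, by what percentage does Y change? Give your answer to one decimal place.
213.8%

For Y = 24X^6:
If X → X(1 + 0.21)
Then Y → Y · (1 + 0.21)^6
     ≈ Y · 3.1384

Percentage change = ((1 + 0.21)^6 − 1) × 100% ≈ 213.8%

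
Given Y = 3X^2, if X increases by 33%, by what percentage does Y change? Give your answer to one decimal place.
76.9%

For Y = 3X^2:
If X → X(1 + 0.33)
Then Y → Y · (1 + 0.33)^2
     = Y · 1.7689

Percentage change = ((1 + 0.33)^2 − 1) × 100% ≈ 76.9%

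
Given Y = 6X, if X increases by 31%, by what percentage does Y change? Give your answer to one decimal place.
31.0%

For Y = 6X:
If X → X(1 + 0.31)
Then Y → Y · (1 + 0.31)^1
     = Y · 1.3100

Percentage change = ((1 + 0.31)^1 − 1) × 100% = 31.0%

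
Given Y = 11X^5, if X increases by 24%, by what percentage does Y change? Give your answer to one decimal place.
193.2%

For Y = 11X^5:
If X → X(1 + 0.24)
Then Y → Y · (1 + 0.24)^5
     ≈ Y · 2.9316

Percentage change = ((1 + 0.24)^5 − 1) × 100% ≈ 193.2%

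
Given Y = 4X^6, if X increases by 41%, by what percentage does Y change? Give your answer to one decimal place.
685.8%

For Y = 4X^6:
If X → X(1 + 0.41)
Then Y → Y · (1 + 0.41)^6
     ≈ Y · 7.8580

Percentage change = ((1 + 0.41)^6 − 1) × 100% ≈ 685.8%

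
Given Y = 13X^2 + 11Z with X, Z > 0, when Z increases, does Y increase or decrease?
Y increases

Taking the partial derivative:
∂Y/∂Z = 11

∂Y/∂Z = 11 > 0 (assuming positive values)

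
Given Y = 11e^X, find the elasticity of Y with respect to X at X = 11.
Elasticity = 11

Elasticity = (dY/dX) · (X/Y)

dY/dX = 11·e^X
At X = 11: dY/dX = 11·e^11, Y = 11·e^11

Elasticity = (11·e^11) · (11 / (11·e^11)) = 11

Interpretation: for a small percentage change in X, the percentage change in Y is approximately 11.00 times as large.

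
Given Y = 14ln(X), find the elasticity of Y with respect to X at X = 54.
Elasticity = 1/ln(54) ≈ 0.2507

Elasticity = (dY/dX) · (X/Y)

dY/dX = 14/X
At X = 54: dY/dX = 7/27, Y = 14·ln(54)

Elasticity = (7/27) · (54 / (14·ln(54))) = 1/ln(54) ≈ 0.2507

Interpretation: for a small percentage change in X, the percentage change in Y is approximately 0.25 times as large.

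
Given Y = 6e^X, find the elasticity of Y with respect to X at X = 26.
Elasticity = 26

Elasticity = (dY/dX) · (X/Y)

dY/dX = 6·e^X
At X = 26: dY/dX = 6·e^26, Y = 6·e^26

Elasticity = (6·e^26) · (26 / (6·e^26)) = 26

Interpretation: for a small percentage change in X, the percentage change in Y is approximately 26.00 times as large.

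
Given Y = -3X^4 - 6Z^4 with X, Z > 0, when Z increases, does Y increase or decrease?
Y decreases

Taking the partial derivative:
∂Y/∂Z = -24Z^3

∂Y/∂Z = -24Z^3 < 0 (assuming positive values)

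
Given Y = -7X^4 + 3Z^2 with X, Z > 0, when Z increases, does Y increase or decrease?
Y increases

Taking the partial derivative:
∂Y/∂Z = 6Z

∂Y/∂Z = 6Z > 0 (assuming positive values)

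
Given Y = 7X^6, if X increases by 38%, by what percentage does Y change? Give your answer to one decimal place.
590.7%

For Y = 7X^6:
If X → X(1 + 0.38)
Then Y → Y · (1 + 0.38)^6
     ≈ Y · 6.9068

Percentage change = ((1 + 0.38)^6 − 1) × 100% ≈ 590.7%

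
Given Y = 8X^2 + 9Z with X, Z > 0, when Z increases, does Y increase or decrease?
Y increases

Taking the partial derivative:
∂Y/∂Z = 9

∂Y/∂Z = 9 > 0 (assuming positive values)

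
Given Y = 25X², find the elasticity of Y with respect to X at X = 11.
Elasticity = 2

Elasticity = (dY/dX) · (X/Y)

dY/dX = 50·X
At X = 11: dY/dX = 550, Y = 3025

Elasticity = 550 · (11 / 3025) = 2

Interpretation: for a small percentage change in X, the percentage change in Y is approximately 2.00 times as large.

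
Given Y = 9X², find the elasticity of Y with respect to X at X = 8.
Elasticity = 2

Elasticity = (dY/dX) · (X/Y)

dY/dX = 18·X
At X = 8: dY/dX = 144, Y = 576

Elasticity = 144 · (8 / 576) = 2

Interpretation: for a small percentage change in X, the percentage change in Y is approximately 2.00 times as large.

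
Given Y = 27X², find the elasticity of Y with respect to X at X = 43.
Elasticity = 2

Elasticity = (dY/dX) · (X/Y)

dY/dX = 54·X
At X = 43: dY/dX = 2322, Y = 49923

Elasticity = 2322 · (43 / 49923) = 2

Interpretation: for a small percentage change in X, the percentage change in Y is approximately 2.00 times as large.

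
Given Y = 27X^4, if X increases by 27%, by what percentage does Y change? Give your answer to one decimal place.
160.1%

For Y = 27X^4:
If X → X(1 + 0.27)
Then Y → Y · (1 + 0.27)^4
     ≈ Y · 2.6014

Percentage change = ((1 + 0.27)^4 − 1) × 100% ≈ 160.1%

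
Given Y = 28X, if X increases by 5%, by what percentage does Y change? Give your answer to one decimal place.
5.0%

For Y = 28X:
If X → X(1 + 0.05)
Then Y → Y · (1 + 0.05)^1
     = Y · 1.0500

Percentage change = ((1 + 0.05)^1 − 1) × 100% = 5.0%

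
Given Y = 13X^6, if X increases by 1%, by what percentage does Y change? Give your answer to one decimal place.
6.2%

For Y = 13X^6:
If X → X(1 + 0.01)
Then Y → Y · (1 + 0.01)^6
     ≈ Y · 1.0615

Percentage change = ((1 + 0.01)^6 − 1) × 100% ≈ 6.2%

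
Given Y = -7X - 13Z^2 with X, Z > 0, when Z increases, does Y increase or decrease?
Y decreases

Taking the partial derivative:
∂Y/∂Z = -26Z

∂Y/∂Z = -26Z < 0 (assuming positive values)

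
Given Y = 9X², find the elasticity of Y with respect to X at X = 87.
Elasticity = 2

Elasticity = (dY/dX) · (X/Y)

dY/dX = 18·X
At X = 87: dY/dX = 1566, Y = 68121

Elasticity = 1566 · (87 / 68121) = 2

Interpretation: for a small percentage change in X, the percentage change in Y is approximately 2.00 times as large.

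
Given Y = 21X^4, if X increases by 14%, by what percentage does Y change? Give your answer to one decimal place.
68.9%

For Y = 21X^4:
If X → X(1 + 0.14)
Then Y → Y · (1 + 0.14)^4
     ≈ Y · 1.6890

Percentage change = ((1 + 0.14)^4 − 1) × 100% ≈ 68.9%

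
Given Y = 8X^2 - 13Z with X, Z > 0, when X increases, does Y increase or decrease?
Y increases

Taking the partial derivative:
∂Y/∂X = 16X

∂Y/∂X = 16X > 0 (assuming positive values)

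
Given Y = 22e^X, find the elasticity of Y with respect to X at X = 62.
Elasticity = 62

Elasticity = (dY/dX) · (X/Y)

dY/dX = 22·e^X
At X = 62: dY/dX = 22·e^62, Y = 22·e^62

Elasticity = (22·e^62) · (62 / (22·e^62)) = 62

Interpretation: for a small percentage change in X, the percentage change in Y is approximately 62.00 times as large.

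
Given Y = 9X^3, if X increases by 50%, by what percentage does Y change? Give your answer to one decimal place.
237.5%

For Y = 9X^3:
If X → X(1 + 0.5)
Then Y → Y · (1 + 0.5)^3
     = Y · 3.3750

Percentage change = ((1 + 0.5)^3 − 1) × 100% = 237.5%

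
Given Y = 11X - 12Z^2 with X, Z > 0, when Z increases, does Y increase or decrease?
Y decreases

Taking the partial derivative:
∂Y/∂Z = -24Z

∂Y/∂Z = -24Z < 0 (assuming positive values)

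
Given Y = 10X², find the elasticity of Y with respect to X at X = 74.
Elasticity = 2

Elasticity = (dY/dX) · (X/Y)

dY/dX = 20·X
At X = 74: dY/dX = 1480, Y = 54760

Elasticity = 1480 · (74 / 54760) = 2

Interpretation: for a small percentage change in X, the percentage change in Y is approximately 2.00 times as large.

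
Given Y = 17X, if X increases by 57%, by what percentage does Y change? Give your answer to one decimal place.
57.0%

For Y = 17X:
If X → X(1 + 0.57)
Then Y → Y · (1 + 0.57)^1
     = Y · 1.5700

Percentage change = ((1 + 0.57)^1 − 1) × 100% = 57.0%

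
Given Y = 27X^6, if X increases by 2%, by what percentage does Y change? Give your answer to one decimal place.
12.6%

For Y = 27X^6:
If X → X(1 + 0.02)
Then Y → Y · (1 + 0.02)^6
     ≈ Y · 1.1262

Percentage change = ((1 + 0.02)^6 − 1) × 100% ≈ 12.6%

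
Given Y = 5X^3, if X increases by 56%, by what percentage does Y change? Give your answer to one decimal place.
279.6%

For Y = 5X^3:
If X → X(1 + 0.56)
Then Y → Y · (1 + 0.56)^3
     ≈ Y · 3.7964

Percentage change = ((1 + 0.56)^3 − 1) × 100% ≈ 279.6%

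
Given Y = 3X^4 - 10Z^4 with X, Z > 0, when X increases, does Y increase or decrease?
Y increases

Taking the partial derivative:
∂Y/∂X = 12X^3

∂Y/∂X = 12X^3 > 0 (assuming positive values)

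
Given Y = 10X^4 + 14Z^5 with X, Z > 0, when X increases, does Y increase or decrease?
Y increases

Taking the partial derivative:
∂Y/∂X = 40X^3

∂Y/∂X = 40X^3 > 0 (assuming positive values)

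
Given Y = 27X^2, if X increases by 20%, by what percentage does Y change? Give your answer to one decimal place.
44.0%

For Y = 27X^2:
If X → X(1 + 0.2)
Then Y → Y · (1 + 0.2)^2
     = Y · 1.4400

Percentage change = ((1 + 0.2)^2 − 1) × 100% = 44.0%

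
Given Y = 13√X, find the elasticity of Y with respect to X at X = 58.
Elasticity = 1/2

Elasticity = (dY/dX) · (X/Y)

dY/dX = 13/(2·√X)
At X = 58: dY/dX = 13·√58/116, Y = 13·√58

Elasticity = (13·√58/116) · (58 / (13·√58)) = 1/2

Interpretation: for a small percentage change in X, the percentage change in Y is approximately 0.50 times as large.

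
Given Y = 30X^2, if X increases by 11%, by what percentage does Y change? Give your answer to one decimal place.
23.2%

For Y = 30X^2:
If X → X(1 + 0.11)
Then Y → Y · (1 + 0.11)^2
     = Y · 1.2321

Percentage change = ((1 + 0.11)^2 − 1) × 100% ≈ 23.2%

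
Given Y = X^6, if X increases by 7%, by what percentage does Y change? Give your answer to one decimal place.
50.1%

For Y = X^6:
If X → X(1 + 0.07)
Then Y → Y · (1 + 0.07)^6
     ≈ Y · 1.5007

Percentage change = ((1 + 0.07)^6 − 1) × 100% ≈ 50.1%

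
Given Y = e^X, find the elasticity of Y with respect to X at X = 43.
Elasticity = 43

Elasticity = (dY/dX) · (X/Y)

dY/dX = e^X
At X = 43: dY/dX = e^43, Y = e^43

Elasticity = (e^43) · (43 / (e^43)) = 43

Interpretation: for a small percentage change in X, the percentage change in Y is approximately 43.00 times as large.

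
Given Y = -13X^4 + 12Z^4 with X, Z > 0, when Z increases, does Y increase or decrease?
Y increases

Taking the partial derivative:
∂Y/∂Z = 48Z^3

∂Y/∂Z = 48Z^3 > 0 (assuming positive values)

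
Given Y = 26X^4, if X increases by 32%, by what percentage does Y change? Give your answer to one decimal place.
203.6%

For Y = 26X^4:
If X → X(1 + 0.32)
Then Y → Y · (1 + 0.32)^4
     ≈ Y · 3.0360

Percentage change = ((1 + 0.32)^4 − 1) × 100% ≈ 203.6%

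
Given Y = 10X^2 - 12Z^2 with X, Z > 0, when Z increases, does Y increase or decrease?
Y decreases

Taking the partial derivative:
∂Y/∂Z = -24Z

∂Y/∂Z = -24Z < 0 (assuming positive values)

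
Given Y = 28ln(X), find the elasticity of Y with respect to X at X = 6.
Elasticity = 1/ln(6) ≈ 0.5581

Elasticity = (dY/dX) · (X/Y)

dY/dX = 28/X
At X = 6: dY/dX = 14/3, Y = 28·ln(6)

Elasticity = (14/3) · (6 / (28·ln(6))) = 1/ln(6) ≈ 0.5581

Interpretation: for a small percentage change in X, the percentage change in Y is approximately 0.56 times as large.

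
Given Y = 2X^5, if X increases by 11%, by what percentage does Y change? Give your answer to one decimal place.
68.5%

For Y = 2X^5:
If X → X(1 + 0.11)
Then Y → Y · (1 + 0.11)^5
     ≈ Y · 1.6851

Percentage change = ((1 + 0.11)^5 − 1) × 100% ≈ 68.5%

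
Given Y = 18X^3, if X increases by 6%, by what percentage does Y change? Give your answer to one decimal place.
19.1%

For Y = 18X^3:
If X → X(1 + 0.06)
Then Y → Y · (1 + 0.06)^3
     ≈ Y · 1.1910

Percentage change = ((1 + 0.06)^3 − 1) × 100% ≈ 19.1%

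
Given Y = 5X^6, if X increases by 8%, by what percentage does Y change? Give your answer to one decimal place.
58.7%

For Y = 5X^6:
If X → X(1 + 0.08)
Then Y → Y · (1 + 0.08)^6
     ≈ Y · 1.5869

Percentage change = ((1 + 0.08)^6 − 1) × 100% ≈ 58.7%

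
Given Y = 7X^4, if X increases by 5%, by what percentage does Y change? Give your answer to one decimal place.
21.6%

For Y = 7X^4:
If X → X(1 + 0.05)
Then Y → Y · (1 + 0.05)^4
     ≈ Y · 1.2155

Percentage change = ((1 + 0.05)^4 − 1) × 100% ≈ 21.6%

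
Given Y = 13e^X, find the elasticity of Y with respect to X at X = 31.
Elasticity = 31

Elasticity = (dY/dX) · (X/Y)

dY/dX = 13·e^X
At X = 31: dY/dX = 13·e^31, Y = 13·e^31

Elasticity = (13·e^31) · (31 / (13·e^31)) = 31

Interpretation: for a small percentage change in X, the percentage change in Y is approximately 31.00 times as large.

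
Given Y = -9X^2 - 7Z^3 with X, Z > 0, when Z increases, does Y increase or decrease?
Y decreases

Taking the partial derivative:
∂Y/∂Z = -21Z^2

∂Y/∂Z = -21Z^2 < 0 (assuming positive values)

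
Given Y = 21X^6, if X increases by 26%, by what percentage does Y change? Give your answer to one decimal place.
300.2%

For Y = 21X^6:
If X → X(1 + 0.26)
Then Y → Y · (1 + 0.26)^6
     ≈ Y · 4.0015

Percentage change = ((1 + 0.26)^6 − 1) × 100% ≈ 300.2%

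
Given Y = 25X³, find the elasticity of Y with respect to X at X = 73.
Elasticity = 3

Elasticity = (dY/dX) · (X/Y)

dY/dX = 75·X²
At X = 73: dY/dX = 399675, Y = 9725425

Elasticity = 399675 · (73 / 9725425) = 3

Interpretation: for a small percentage change in X, the percentage change in Y is approximately 3.00 times as large.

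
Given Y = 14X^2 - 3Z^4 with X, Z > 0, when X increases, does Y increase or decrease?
Y increases

Taking the partial derivative:
∂Y/∂X = 28X

∂Y/∂X = 28X > 0 (assuming positive values)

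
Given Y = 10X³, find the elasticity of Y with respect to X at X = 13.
Elasticity = 3

Elasticity = (dY/dX) · (X/Y)

dY/dX = 30·X²
At X = 13: dY/dX = 5070, Y = 21970

Elasticity = 5070 · (13 / 21970) = 3

Interpretation: for a small percentage change in X, the percentage change in Y is approximately 3.00 times as large.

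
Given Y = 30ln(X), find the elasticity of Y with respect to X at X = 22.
Elasticity = 1/ln(22) ≈ 0.3235

Elasticity = (dY/dX) · (X/Y)

dY/dX = 30/X
At X = 22: dY/dX = 15/11, Y = 30·ln(22)

Elasticity = (15/11) · (22 / (30·ln(22))) = 1/ln(22) ≈ 0.3235

Interpretation: for a small percentage change in X, the percentage change in Y is approximately 0.32 times as large.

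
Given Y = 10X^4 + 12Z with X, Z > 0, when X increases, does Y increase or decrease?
Y increases

Taking the partial derivative:
∂Y/∂X = 40X^3

∂Y/∂X = 40X^3 > 0 (assuming positive values)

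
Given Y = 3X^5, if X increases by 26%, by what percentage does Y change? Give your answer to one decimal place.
217.6%

For Y = 3X^5:
If X → X(1 + 0.26)
Then Y → Y · (1 + 0.26)^5
     ≈ Y · 3.1758

Percentage change = ((1 + 0.26)^5 − 1) × 100% ≈ 217.6%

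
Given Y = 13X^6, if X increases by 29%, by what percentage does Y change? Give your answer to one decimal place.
360.8%

For Y = 13X^6:
If X → X(1 + 0.29)
Then Y → Y · (1 + 0.29)^6
     ≈ Y · 4.6083

Percentage change = ((1 + 0.29)^6 − 1) × 100% ≈ 360.8%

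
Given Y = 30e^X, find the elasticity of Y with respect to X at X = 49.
Elasticity = 49

Elasticity = (dY/dX) · (X/Y)

dY/dX = 30·e^X
At X = 49: dY/dX = 30·e^49, Y = 30·e^49

Elasticity = (30·e^49) · (49 / (30·e^49)) = 49

Interpretation: for a small percentage change in X, the percentage change in Y is approximately 49.00 times as large.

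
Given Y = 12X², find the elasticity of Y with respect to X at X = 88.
Elasticity = 2

Elasticity = (dY/dX) · (X/Y)

dY/dX = 24·X
At X = 88: dY/dX = 2112, Y = 92928

Elasticity = 2112 · (88 / 92928) = 2

Interpretation: for a small percentage change in X, the percentage change in Y is approximately 2.00 times as large.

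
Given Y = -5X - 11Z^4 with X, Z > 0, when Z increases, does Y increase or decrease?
Y decreases

Taking the partial derivative:
∂Y/∂Z = -44Z^3

∂Y/∂Z = -44Z^3 < 0 (assuming positive values)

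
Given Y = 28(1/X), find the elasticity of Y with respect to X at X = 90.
Elasticity = -1

Elasticity = (dY/dX) · (X/Y)

dY/dX = -28/X²
At X = 90: dY/dX = -7/2025, Y = 14/45

Elasticity = (-7/2025) · (90 / (14/45)) = -1

Interpretation: for a small percentage change in X, the percentage change in Y is approximately -1.00 times as large.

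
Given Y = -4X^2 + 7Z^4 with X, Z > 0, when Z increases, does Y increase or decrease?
Y increases

Taking the partial derivative:
∂Y/∂Z = 28Z^3

∂Y/∂Z = 28Z^3 > 0 (assuming positive values)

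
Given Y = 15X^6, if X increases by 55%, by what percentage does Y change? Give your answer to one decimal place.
1286.7%

For Y = 15X^6:
If X → X(1 + 0.55)
Then Y → Y · (1 + 0.55)^6
     ≈ Y · 13.8672

Percentage change = ((1 + 0.55)^6 − 1) × 100% ≈ 1286.7%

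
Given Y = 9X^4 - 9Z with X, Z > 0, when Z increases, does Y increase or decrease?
Y decreases

Taking the partial derivative:
∂Y/∂Z = -9

∂Y/∂Z = -9 < 0 (assuming positive values)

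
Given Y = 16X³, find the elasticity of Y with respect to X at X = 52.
Elasticity = 3

Elasticity = (dY/dX) · (X/Y)

dY/dX = 48·X²
At X = 52: dY/dX = 129792, Y = 2249728

Elasticity = 129792 · (52 / 2249728) = 3

Interpretation: for a small percentage change in X, the percentage change in Y is approximately 3.00 times as large.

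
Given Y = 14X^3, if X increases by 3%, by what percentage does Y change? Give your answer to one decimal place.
9.3%

For Y = 14X^3:
If X → X(1 + 0.03)
Then Y → Y · (1 + 0.03)^3
     ≈ Y · 1.0927

Percentage change = ((1 + 0.03)^3 − 1) × 100% ≈ 9.3%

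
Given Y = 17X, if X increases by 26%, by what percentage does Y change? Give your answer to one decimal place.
26.0%

For Y = 17X:
If X → X(1 + 0.26)
Then Y → Y · (1 + 0.26)^1
     = Y · 1.2600

Percentage change = ((1 + 0.26)^1 − 1) × 100% = 26.0%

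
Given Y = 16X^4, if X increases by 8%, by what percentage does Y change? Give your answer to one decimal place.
36.0%

For Y = 16X^4:
If X → X(1 + 0.08)
Then Y → Y · (1 + 0.08)^4
     ≈ Y · 1.3605

Percentage change = ((1 + 0.08)^4 − 1) × 100% ≈ 36.0%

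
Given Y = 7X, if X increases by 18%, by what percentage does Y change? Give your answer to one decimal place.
18.0%

For Y = 7X:
If X → X(1 + 0.18)
Then Y → Y · (1 + 0.18)^1
     = Y · 1.1800

Percentage change = ((1 + 0.18)^1 − 1) × 100% = 18.0%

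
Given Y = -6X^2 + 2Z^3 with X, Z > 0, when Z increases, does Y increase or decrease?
Y increases

Taking the partial derivative:
∂Y/∂Z = 6Z^2

∂Y/∂Z = 6Z^2 > 0 (assuming positive values)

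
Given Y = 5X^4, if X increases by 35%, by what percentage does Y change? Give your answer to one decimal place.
232.2%

For Y = 5X^4:
If X → X(1 + 0.35)
Then Y → Y · (1 + 0.35)^4
     ≈ Y · 3.3215

Percentage change = ((1 + 0.35)^4 − 1) × 100% ≈ 232.2%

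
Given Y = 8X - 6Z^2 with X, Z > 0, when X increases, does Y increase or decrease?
Y increases

Taking the partial derivative:
∂Y/∂X = 8

∂Y/∂X = 8 > 0 (assuming positive values)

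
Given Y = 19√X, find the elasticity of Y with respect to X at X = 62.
Elasticity = 1/2

Elasticity = (dY/dX) · (X/Y)

dY/dX = 19/(2·√X)
At X = 62: dY/dX = 19·√62/124, Y = 19·√62

Elasticity = (19·√62/124) · (62 / (19·√62)) = 1/2

Interpretation: for a small percentage change in X, the percentage change in Y is approximately 0.50 times as large.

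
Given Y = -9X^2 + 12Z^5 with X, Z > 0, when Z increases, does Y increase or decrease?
Y increases

Taking the partial derivative:
∂Y/∂Z = 60Z^4

∂Y/∂Z = 60Z^4 > 0 (assuming positive values)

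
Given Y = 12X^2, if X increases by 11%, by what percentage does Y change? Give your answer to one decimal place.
23.2%

For Y = 12X^2:
If X → X(1 + 0.11)
Then Y → Y · (1 + 0.11)^2
     = Y · 1.2321

Percentage change = ((1 + 0.11)^2 − 1) × 100% ≈ 23.2%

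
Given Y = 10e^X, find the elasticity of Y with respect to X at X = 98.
Elasticity = 98

Elasticity = (dY/dX) · (X/Y)

dY/dX = 10·e^X
At X = 98: dY/dX = 10·e^98, Y = 10·e^98

Elasticity = (10·e^98) · (98 / (10·e^98)) = 98

Interpretation: for a small percentage change in X, the percentage change in Y is approximately 98.00 times as large.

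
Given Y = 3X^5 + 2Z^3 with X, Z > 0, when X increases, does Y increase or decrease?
Y increases

Taking the partial derivative:
∂Y/∂X = 15X^4

∂Y/∂X = 15X^4 > 0 (assuming positive values)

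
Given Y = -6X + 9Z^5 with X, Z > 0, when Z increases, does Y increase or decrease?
Y increases

Taking the partial derivative:
∂Y/∂Z = 45Z^4

∂Y/∂Z = 45Z^4 > 0 (assuming positive values)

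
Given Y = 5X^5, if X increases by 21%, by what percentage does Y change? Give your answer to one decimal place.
159.4%

For Y = 5X^5:
If X → X(1 + 0.21)
Then Y → Y · (1 + 0.21)^5
     ≈ Y · 2.5937

Percentage change = ((1 + 0.21)^5 − 1) × 100% ≈ 159.4%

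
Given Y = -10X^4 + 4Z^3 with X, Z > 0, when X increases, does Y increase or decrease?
Y decreases

Taking the partial derivative:
∂Y/∂X = -40X^3

∂Y/∂X = -40X^3 < 0 (assuming positive values)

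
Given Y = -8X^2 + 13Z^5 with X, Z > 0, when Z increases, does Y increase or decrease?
Y increases

Taking the partial derivative:
∂Y/∂Z = 65Z^4

∂Y/∂Z = 65Z^4 > 0 (assuming positive values)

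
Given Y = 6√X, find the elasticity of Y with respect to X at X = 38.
Elasticity = 1/2

Elasticity = (dY/dX) · (X/Y)

dY/dX = 3/√X
At X = 38: dY/dX = 3·√38/38, Y = 6·√38

Elasticity = (3·√38/38) · (38 / (6·√38)) = 1/2

Interpretation: for a small percentage change in X, the percentage change in Y is approximately 0.50 times as large.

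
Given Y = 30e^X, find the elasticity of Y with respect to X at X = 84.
Elasticity = 84

Elasticity = (dY/dX) · (X/Y)

dY/dX = 30·e^X
At X = 84: dY/dX = 30·e^84, Y = 30·e^84

Elasticity = (30·e^84) · (84 / (30·e^84)) = 84

Interpretation: for a small percentage change in X, the percentage change in Y is approximately 84.00 times as large.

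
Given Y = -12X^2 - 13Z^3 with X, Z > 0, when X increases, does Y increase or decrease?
Y decreases

Taking the partial derivative:
∂Y/∂X = -24X

∂Y/∂X = -24X < 0 (assuming positive values)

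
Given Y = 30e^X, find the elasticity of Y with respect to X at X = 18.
Elasticity = 18

Elasticity = (dY/dX) · (X/Y)

dY/dX = 30·e^X
At X = 18: dY/dX = 30·e^18, Y = 30·e^18

Elasticity = (30·e^18) · (18 / (30·e^18)) = 18

Interpretation: for a small percentage change in X, the percentage change in Y is approximately 18.00 times as large.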